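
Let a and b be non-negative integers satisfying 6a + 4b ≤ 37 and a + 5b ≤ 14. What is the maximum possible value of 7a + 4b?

42

Relaxing integrality, the LP optimum is 43.17 at (a,b) = (6.17, 0), which is not an integer point.
(a,b)=(6,0): 6·6+4·0=36≤37, 1·6+5·0=6≤14, objective 42.
(a,b)=(5,1): 6·5+4·1=34≤37, 1·5+5·1=10≤14, objective 39.
(a,b)=(5,0): 6·5+4·0=30≤37, 1·5+5·0=5≤14, objective 35.
No feasible integer point exceeds 42.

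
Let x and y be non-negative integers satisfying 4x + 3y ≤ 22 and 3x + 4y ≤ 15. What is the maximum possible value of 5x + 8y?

(x,y)=(1,3): 4·1+3·3=13≤22, 3·1+4·3=15≤15, objective 29.
(x,y)=(2,2): 4·2+3·2=14≤22, 3·2+4·2=14≤15, objective 26.
(x,y)=(0,3): 4·0+3·3=9≤22, 3·0+4·3=12≤15, objective 24.
(x,y)=(1,2): 4·1+3·2=10≤22, 3·1+4·2=11≤15, objective 21.
The best lattice point is (1,3), giving 29.

29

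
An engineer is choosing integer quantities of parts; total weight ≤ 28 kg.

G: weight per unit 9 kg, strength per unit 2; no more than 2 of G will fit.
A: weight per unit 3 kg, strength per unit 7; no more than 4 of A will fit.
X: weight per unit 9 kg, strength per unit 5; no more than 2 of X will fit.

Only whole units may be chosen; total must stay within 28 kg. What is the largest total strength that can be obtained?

33

Take 4×A and 1×X: weight 21 ≤ 28, strength 4·7 + 1·5 = 33.
A has the best ratio (7/3) and is taken to its limit of 4; remaining capacity is filled optimally with the others.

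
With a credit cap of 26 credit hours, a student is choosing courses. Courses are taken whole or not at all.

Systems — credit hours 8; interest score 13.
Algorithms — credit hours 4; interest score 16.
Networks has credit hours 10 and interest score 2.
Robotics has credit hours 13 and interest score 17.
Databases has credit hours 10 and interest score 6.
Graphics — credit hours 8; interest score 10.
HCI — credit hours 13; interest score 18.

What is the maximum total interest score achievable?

47

Systems + Algorithms + HCI: credit hours 8 + 4 + 13 = 25 ≤ 26, interest score 13 + 16 + 18 = 47.
Systems + Algorithms + Robotics: credit hours 8 + 4 + 13 = 25 ≤ 26, interest score 13 + 16 + 17 = 46.
Best is Systems, Algorithms, and HCI with total interest score 47.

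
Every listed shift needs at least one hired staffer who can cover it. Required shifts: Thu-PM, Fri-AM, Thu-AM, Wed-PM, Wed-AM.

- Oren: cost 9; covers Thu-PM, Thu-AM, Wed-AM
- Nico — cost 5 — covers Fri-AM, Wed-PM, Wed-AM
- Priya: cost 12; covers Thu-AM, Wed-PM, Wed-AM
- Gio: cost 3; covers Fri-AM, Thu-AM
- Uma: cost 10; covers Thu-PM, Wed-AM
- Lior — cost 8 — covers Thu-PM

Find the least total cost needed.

14

This is a weighted set-cover instance.
The greedy cost-per-new-shift heuristic would pick Gio, Nico, and Lior for 16, but a cheaper cover exists.
Choose Oren and Nico: together they cover Thu-PM, Fri-AM, Thu-AM, Wed-PM, Wed-AM — every shift.
Total cost: 9 + 5 = 14.
No cover costs less than 14.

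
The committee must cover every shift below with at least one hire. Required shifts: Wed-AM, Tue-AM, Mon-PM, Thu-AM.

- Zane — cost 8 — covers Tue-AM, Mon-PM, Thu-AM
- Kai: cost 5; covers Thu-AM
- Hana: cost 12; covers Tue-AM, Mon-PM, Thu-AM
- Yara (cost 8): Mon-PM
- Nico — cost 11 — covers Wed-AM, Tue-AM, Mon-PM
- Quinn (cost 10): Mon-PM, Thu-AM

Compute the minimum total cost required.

16

Choose Kai and Nico: together they cover Wed-AM, Tue-AM, Mon-PM, Thu-AM — every shift.
Total cost: 5 + 11 = 16.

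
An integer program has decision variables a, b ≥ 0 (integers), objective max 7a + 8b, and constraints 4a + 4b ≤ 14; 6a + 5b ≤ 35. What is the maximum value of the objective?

(a,b)=(0,3) is feasible, giving 24.
(a,b)=(1,2) is feasible, giving 23.
(a,b)=(0,2) is feasible, giving 16.
The best lattice point is (0,3), giving 24.

24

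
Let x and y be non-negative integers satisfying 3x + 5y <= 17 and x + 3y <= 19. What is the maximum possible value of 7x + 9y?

37

(x,y)=(4,1): 3·4+5·1=17≤17, 1·4+3·1=7≤19, objective 37.
(x,y)=(5,0): 3·5+5·0=15≤17, 1·5+3·0=5≤19, objective 35.
No feasible integer point exceeds 37.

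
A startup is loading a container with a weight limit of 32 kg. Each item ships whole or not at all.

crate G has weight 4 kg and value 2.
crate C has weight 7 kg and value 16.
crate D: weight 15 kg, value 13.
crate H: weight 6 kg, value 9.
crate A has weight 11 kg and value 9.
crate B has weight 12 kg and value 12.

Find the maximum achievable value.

40

Allowing fractional choices, the relaxed optimum would be about 43.1, but items are indivisible.
crate G + crate C + crate H + crate B: weight 4 + 7 + 6 + 12 = 29 ≤ 32, value 2 + 16 + 9 + 12 = 39.
crate G + crate C + crate D + crate H: weight 4 + 7 + 15 + 6 = 32 ≤ 32, value 2 + 16 + 13 + 9 = 40.
crate C + crate D + crate H: weight 7 + 15 + 6 = 28 ≤ 32, value 16 + 13 + 9 = 38.
Best is crate G, crate C, crate D, and crate H with total value 40.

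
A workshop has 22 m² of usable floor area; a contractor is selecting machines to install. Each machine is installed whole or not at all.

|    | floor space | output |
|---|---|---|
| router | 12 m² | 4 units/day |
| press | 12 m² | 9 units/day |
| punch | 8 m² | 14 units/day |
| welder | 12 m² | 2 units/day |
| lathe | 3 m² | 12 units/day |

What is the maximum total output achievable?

26

Take punch and lathe: floor space 8 + 3 = 11 ≤ 22, output 14 + 12 = 26.
No other feasible combination does better.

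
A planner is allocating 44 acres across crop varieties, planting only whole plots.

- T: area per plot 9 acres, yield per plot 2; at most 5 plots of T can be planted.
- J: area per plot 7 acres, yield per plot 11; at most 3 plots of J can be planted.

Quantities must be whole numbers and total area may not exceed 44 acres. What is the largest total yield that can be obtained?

37

J has the best ratio (11/7); taking only J gives at most 3×11 = 33 (stopped by the supply cap of 3).
Mixing does better — 2×T and 3×J: area 39 ≤ 44, yield 2·2 + 3·11 = 37.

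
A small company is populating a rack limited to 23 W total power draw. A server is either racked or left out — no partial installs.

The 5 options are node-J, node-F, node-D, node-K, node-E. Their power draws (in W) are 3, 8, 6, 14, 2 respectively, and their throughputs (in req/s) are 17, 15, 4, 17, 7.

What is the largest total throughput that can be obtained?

43

Take node-J, node-F, node-D, and node-E: power draw 3 + 8 + 6 + 2 = 19 ≤ 23, throughput 17 + 15 + 4 + 7 = 43.
No other feasible combination does better.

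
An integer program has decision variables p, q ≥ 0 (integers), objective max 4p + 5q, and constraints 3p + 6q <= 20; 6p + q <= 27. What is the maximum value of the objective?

Relaxing integrality, the LP optimum is 23.12 at (p,q) = (4.3, 1.18), which is not an integer point.
(p,q)=(4,1): 3·4+6·1=18≤20, 6·4+1·1=25≤27, objective 21.
(p,q)=(3,1): 3·3+6·1=15≤20, 6·3+1·1=19≤27, objective 17.
(p,q)=(4,0): 3·4+6·0=12≤20, 6·4+1·0=24≤27, objective 16.
(p,q)=(3,0): 3·3+6·0=9≤20, 6·3+1·0=18≤27, objective 12.
Maximum is 21 at (p,q)=(4,1).

21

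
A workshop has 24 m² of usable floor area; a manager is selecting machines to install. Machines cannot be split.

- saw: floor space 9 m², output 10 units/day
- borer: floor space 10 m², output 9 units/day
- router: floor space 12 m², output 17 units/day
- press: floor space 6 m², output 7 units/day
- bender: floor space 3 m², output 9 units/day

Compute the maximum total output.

Treat it as a binary knapsack problem.
saw + router + bender: floor space 9 + 12 + 3 = 24 ≤ 24, output 10 + 17 + 9 = 36.
router + press + bender: floor space 12 + 6 + 3 = 21 ≤ 24, output 17 + 7 + 9 = 33.
saw + borer + bender: floor space 9 + 10 + 3 = 22 ≤ 24, output 10 + 9 + 9 = 28.
Best is saw, router, and bender with total output 36.

36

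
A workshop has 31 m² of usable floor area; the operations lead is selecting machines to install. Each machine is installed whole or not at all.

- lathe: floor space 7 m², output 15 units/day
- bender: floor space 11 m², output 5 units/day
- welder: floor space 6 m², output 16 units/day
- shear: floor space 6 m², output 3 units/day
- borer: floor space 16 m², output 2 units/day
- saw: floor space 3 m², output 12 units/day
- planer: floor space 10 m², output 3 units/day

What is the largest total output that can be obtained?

48

Allowing fractional choices, the relaxed optimum would be about 50.1, but machines are indivisible.
lathe + bender + welder + saw: floor space 7 + 11 + 6 + 3 = 27 ≤ 31, output 15 + 5 + 16 + 12 = 48.
lathe + welder + saw + planer: floor space 7 + 6 + 3 + 10 = 26 ≤ 31, output 15 + 16 + 12 + 3 = 46.
lathe + welder + shear + saw: floor space 7 + 6 + 6 + 3 = 22 ≤ 31, output 15 + 16 + 3 + 12 = 46.
Best is lathe, bender, welder, and saw with total output 48.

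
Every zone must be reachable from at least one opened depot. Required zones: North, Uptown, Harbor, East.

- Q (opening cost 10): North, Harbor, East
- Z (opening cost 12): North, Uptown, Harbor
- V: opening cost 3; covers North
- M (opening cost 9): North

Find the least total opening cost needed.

The greedy cost-per-new-zone heuristic would pick V, Q, and Z for 25, but a cheaper cover exists.
Choose Q and Z: together they cover North, Uptown, Harbor, East — every zone.
Total opening cost: 10 + 12 = 22.
No cover costs less than 22.

22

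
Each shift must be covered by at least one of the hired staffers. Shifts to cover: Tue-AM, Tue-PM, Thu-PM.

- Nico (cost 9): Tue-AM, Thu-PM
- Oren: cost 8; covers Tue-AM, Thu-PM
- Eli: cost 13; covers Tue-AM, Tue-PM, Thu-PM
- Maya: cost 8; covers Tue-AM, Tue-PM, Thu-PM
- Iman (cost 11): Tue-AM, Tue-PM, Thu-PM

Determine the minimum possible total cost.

8

Maya alone covers Tue-AM, Tue-PM, Thu-PM — every shift.
Total cost: 8.
No cover costs less than 8.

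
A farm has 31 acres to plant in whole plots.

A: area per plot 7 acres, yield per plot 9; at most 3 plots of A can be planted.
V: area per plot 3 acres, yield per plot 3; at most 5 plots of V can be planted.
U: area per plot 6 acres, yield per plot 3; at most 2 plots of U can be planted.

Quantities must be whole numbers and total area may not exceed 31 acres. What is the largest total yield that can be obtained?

3×A and 3×V: area 30 ≤ 31, yield 3·9 + 3·3 = 36.
2×A and 5×V: area 29 ≤ 31, yield 2·9 + 5·3 = 33.
Best is 36.

36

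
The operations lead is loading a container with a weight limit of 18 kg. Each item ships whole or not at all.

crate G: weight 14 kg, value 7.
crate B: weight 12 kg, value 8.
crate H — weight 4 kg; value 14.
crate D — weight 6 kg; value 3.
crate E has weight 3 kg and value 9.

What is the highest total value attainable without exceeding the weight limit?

Allowing fractional choices, the relaxed optimum would be about 30.3, but items are indivisible.
crate H + crate D + crate E: weight 4 + 6 + 3 = 13 ≤ 18, value 14 + 3 + 9 = 26.
crate H + crate E: weight 4 + 3 = 7 ≤ 18, value 14 + 9 = 23.
Best is crate H, crate D, and crate E with total value 26.

26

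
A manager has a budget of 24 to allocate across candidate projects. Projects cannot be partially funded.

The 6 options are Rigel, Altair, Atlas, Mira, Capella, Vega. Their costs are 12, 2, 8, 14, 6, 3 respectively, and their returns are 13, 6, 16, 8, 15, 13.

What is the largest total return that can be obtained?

Allowing fractional choices, the relaxed optimum would be about 55.4, but projects are indivisible.
Rigel + Altair + Capella + Vega: cost 12 + 2 + 6 + 3 = 23 ≤ 24, return 13 + 6 + 15 + 13 = 47.
Atlas + Capella + Vega: cost 8 + 6 + 3 = 17 ≤ 24, return 16 + 15 + 13 = 44.
Altair + Atlas + Capella + Vega: cost 2 + 8 + 6 + 3 = 19 ≤ 24, return 6 + 16 + 15 + 13 = 50.
Best is Altair, Atlas, Capella, and Vega with total return 50.

50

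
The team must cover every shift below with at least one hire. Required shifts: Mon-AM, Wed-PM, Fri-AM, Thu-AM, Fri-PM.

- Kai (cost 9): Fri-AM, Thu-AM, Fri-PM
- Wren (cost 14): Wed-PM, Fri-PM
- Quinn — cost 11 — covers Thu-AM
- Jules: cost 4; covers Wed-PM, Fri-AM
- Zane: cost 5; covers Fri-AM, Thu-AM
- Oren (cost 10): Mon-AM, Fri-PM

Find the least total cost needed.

19

The greedy cost-per-new-shift heuristic would pick Jules, Kai, and Oren for 23, but a cheaper cover exists.
Choose Jules, Zane, and Oren: together they cover Mon-AM, Wed-PM, Fri-AM, Thu-AM, Fri-PM — every shift.
Total cost: 4 + 5 + 10 = 19.
No cover costs less than 19.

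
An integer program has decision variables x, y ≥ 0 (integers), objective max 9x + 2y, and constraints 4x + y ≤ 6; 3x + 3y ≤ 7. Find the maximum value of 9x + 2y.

11

(x,y)=(1,1): 4·1+1·1=5≤6, 3·1+3·1=6≤7, objective 11.
(x,y)=(1,0): 4·1+1·0=4≤6, 3·1+3·0=3≤7, objective 9.
No feasible integer point exceeds 11.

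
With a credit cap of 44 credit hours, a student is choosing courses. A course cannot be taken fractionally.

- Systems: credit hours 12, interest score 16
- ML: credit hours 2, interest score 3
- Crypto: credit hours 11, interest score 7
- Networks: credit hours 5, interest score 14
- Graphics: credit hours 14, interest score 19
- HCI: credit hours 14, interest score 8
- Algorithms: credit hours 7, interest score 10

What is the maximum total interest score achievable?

62

Take Systems, ML, Networks, Graphics, and Algorithms: credit hours 12 + 2 + 5 + 14 + 7 = 40 ≤ 44, interest score 16 + 3 + 14 + 19 + 10 = 62.
No other feasible combination does better.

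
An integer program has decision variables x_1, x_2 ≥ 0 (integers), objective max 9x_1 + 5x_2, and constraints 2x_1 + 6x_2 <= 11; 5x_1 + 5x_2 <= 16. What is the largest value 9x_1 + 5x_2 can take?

Relaxing integrality, the LP optimum is 28.80 at (x_1,x_2) = (3.2, 0), which is not an integer point.
(x_1,x_2)=(3,0): 2·3+6·0=6≤11, 5·3+5·0=15≤16, objective 27.
(x_1,x_2)=(2,1): 2·2+6·1=10≤11, 5·2+5·1=15≤16, objective 23.
No feasible integer point exceeds 27.

27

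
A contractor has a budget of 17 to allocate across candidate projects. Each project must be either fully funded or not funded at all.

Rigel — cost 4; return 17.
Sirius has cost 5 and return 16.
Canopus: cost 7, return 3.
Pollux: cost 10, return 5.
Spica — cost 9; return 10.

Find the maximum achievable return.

36

This is a 0-1 knapsack instance.
Take Rigel, Sirius, and Canopus: cost 4 + 5 + 7 = 16 ≤ 17, return 17 + 16 + 3 = 36.
No other feasible combination does better.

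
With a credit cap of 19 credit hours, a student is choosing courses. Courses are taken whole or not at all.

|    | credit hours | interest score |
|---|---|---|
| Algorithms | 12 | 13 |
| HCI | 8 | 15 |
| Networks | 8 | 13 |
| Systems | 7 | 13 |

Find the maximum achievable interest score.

28

This is an integer program with binary decision variables.
HCI + Networks: credit hours 8 + 8 = 16 ≤ 19, interest score 15 + 13 = 28.
HCI + Systems: credit hours 8 + 7 = 15 ≤ 19, interest score 15 + 13 = 28.
Networks + Systems: credit hours 8 + 7 = 15 ≤ 19, interest score 13 + 13 = 26.
The maximum interest score is 28; one optimal choice is HCI and Systems.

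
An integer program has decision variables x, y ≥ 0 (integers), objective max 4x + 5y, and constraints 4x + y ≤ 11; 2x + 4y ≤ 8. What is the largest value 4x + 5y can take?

The continuous relaxation peaks at (2.57, 0.714) with value 13.86; rounding to a feasible lattice point costs some objective.
(x,y)=(2,1): 4·2+1·1=9≤11, 2·2+4·1=8≤8, objective 13.
(x,y)=(1,1): 4·1+1·1=5≤11, 2·1+4·1=6≤8, objective 9.
(x,y)=(2,0): 4·2+1·0=8≤11, 2·2+4·0=4≤8, objective 8.
The best lattice point is (2,1), giving 13.

13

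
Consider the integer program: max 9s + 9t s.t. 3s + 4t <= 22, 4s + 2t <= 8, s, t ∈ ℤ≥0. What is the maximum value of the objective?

36

(s,t)=(0,4): 3·0+4·4=16≤22, 4·0+2·4=8≤8, objective 36.
(s,t)=(0,3): 3·0+4·3=12≤22, 4·0+2·3=6≤8, objective 27.
Maximum is 36 at (s,t)=(0,4).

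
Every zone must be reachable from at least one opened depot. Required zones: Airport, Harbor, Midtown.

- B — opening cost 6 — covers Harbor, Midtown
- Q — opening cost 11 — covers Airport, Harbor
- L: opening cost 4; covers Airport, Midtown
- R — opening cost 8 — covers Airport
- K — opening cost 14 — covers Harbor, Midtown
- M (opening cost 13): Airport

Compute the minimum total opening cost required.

10

Choose B and L: together they cover Airport, Harbor, Midtown — every zone.
Total opening cost: 6 + 4 = 10.
No cover costs less than 10.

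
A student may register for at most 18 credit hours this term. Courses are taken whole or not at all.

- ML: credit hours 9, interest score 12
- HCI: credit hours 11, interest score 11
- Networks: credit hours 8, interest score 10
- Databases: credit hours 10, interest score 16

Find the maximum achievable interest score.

This is a 0-1 knapsack instance.
Networks + Databases: credit hours 8 + 10 = 18 ≤ 18, interest score 10 + 16 = 26.
ML + Networks: credit hours 9 + 8 = 17 ≤ 18, interest score 12 + 10 = 22.
Databases: credit hours 10 ≤ 18, interest score 16.
Best is Networks and Databases with total interest score 26.

26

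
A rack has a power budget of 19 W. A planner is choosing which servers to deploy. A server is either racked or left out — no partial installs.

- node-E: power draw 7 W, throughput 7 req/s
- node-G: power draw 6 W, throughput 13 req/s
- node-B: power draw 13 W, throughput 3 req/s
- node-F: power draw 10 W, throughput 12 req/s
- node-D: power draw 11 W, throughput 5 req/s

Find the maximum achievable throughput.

Take node-G and node-F: power draw 6 + 10 = 16 ≤ 19, throughput 13 + 12 = 25.
No other feasible combination does better.

25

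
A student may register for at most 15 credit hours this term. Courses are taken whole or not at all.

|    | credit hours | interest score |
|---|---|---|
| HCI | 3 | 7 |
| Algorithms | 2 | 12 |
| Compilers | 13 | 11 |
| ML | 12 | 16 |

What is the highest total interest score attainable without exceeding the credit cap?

Allowing fractional choices, the relaxed optimum would be about 32.3, but courses are indivisible.
HCI + ML: credit hours 3 + 12 = 15 ≤ 15, interest score 7 + 16 = 23.
Algorithms + ML: credit hours 2 + 12 = 14 ≤ 15, interest score 12 + 16 = 28.
Algorithms + Compilers: credit hours 2 + 13 = 15 ≤ 15, interest score 12 + 11 = 23.
Best is Algorithms and ML with total interest score 28.

28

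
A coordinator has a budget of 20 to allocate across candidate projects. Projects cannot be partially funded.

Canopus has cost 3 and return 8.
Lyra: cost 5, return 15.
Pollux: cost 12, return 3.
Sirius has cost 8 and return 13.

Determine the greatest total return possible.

Allowing fractional choices, the relaxed optimum would be about 37.0, but projects are indivisible.
Canopus + Lyra + Pollux: cost 3 + 5 + 12 = 20 ≤ 20, return 8 + 15 + 3 = 26.
Canopus + Lyra + Sirius: cost 3 + 5 + 8 = 16 ≤ 20, return 8 + 15 + 13 = 36.
Lyra + Sirius: cost 5 + 8 = 13 ≤ 20, return 15 + 13 = 28.
Best is Canopus, Lyra, and Sirius with total return 36.

36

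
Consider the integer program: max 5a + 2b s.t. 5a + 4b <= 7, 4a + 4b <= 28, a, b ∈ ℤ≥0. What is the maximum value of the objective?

5

(a,b)=(1,0): 5·1+4·0=5≤7, 4·1+4·0=4≤28, objective 5.
(a,b)=(0,1): 5·0+4·1=4≤7, 4·0+4·1=4≤28, objective 2.
(a,b)=(0,0): 5·0+4·0=0≤7, 4·0+4·0=0≤28, objective 0.
No feasible integer point exceeds 5.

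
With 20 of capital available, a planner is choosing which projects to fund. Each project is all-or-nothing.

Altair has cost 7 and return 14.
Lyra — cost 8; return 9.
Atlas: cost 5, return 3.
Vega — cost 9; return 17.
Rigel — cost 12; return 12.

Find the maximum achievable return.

31

Allowing fractional choices, the relaxed optimum would be about 35.5, but projects are indivisible.
Lyra + Vega: cost 8 + 9 = 17 ≤ 20, return 9 + 17 = 26.
Altair + Vega: cost 7 + 9 = 16 ≤ 20, return 14 + 17 = 31.
Best is Altair and Vega with total return 31.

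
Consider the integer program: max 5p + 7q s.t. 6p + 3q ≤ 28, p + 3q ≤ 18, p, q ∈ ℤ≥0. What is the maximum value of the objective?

45

The continuous relaxation peaks at (2, 5.33) with value 47.33; rounding to a feasible lattice point costs some objective.
(p,q)=(2,5): 6·2+3·5=27≤28, 1·2+3·5=17≤18, objective 45.
(p,q)=(1,5): 6·1+3·5=21≤28, 1·1+3·5=16≤18, objective 40.
Maximum is 45 at (p,q)=(2,5).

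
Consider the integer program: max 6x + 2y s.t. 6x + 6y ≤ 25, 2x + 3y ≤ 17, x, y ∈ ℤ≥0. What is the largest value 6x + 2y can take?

24

The continuous relaxation peaks at (4.17, 0) with value 25.00; rounding to a feasible lattice point costs some objective.
(x,y)=(4,0): 6·4+6·0=24≤25, 2·4+3·0=8≤17, objective 24.
(x,y)=(3,1): 6·3+6·1=24≤25, 2·3+3·1=9≤17, objective 20.
(x,y)=(3,0): 6·3+6·0=18≤25, 2·3+3·0=6≤17, objective 18.
No feasible integer point exceeds 24.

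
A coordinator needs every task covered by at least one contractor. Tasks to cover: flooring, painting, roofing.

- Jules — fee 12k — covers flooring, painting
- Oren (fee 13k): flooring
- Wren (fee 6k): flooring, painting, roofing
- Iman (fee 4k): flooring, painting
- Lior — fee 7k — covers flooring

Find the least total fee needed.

Wren alone covers flooring, painting, roofing — every task.
Total fee: 6.

6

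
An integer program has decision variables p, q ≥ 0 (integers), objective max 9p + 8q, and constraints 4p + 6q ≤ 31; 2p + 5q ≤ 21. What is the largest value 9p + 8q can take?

63

(p,q)=(7,0): 4·7+6·0=28≤31, 2·7+5·0=14≤21, objective 63.
(p,q)=(6,1): 4·6+6·1=30≤31, 2·6+5·1=17≤21, objective 62.
The best lattice point is (7,0), giving 63.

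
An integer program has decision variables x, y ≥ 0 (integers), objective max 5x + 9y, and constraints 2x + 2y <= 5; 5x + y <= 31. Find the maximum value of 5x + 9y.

(x,y)=(0,2): 2·0+2·2=4≤5, 5·0+1·2=2≤31, objective 18.
(x,y)=(1,1): 2·1+2·1=4≤5, 5·1+1·1=6≤31, objective 14.
(x,y)=(0,1): 2·0+2·1=2≤5, 5·0+1·1=1≤31, objective 9.
No feasible integer point exceeds 18.

18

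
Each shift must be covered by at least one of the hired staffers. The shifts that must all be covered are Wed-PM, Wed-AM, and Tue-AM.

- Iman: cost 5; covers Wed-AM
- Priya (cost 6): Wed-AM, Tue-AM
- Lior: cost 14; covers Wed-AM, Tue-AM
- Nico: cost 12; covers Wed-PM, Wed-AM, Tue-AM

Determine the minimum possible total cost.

The greedy cost-per-new-shift heuristic would pick Priya and Nico for 18, but a cheaper cover exists.
Nico alone covers Wed-PM, Wed-AM, Tue-AM — every shift.
Total cost: 12.
No cover costs less than 12.

12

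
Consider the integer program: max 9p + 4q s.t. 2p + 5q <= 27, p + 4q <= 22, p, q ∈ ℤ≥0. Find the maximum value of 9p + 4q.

Relaxing integrality, the LP optimum is 121.50 at (p,q) = (13.5, 0), which is not an integer point.
(p,q)=(13,0): 2·13+5·0=26≤27, 1·13+4·0=13≤22, objective 117.
(p,q)=(12,0): 2·12+5·0=24≤27, 1·12+4·0=12≤22, objective 108.
Maximum is 117 at (p,q)=(13,0).

117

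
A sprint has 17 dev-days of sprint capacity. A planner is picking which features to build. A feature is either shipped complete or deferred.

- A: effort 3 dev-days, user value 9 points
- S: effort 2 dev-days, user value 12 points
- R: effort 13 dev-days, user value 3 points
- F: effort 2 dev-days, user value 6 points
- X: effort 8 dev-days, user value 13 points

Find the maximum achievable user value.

40

This is an integer program with binary decision variables.
Allowing fractional choices, the relaxed optimum would be about 40.5, but features are indivisible.
A + S + F + X: effort 3 + 2 + 2 + 8 = 15 ≤ 17, user value 9 + 12 + 6 + 13 = 40.
A + S + X: effort 3 + 2 + 8 = 13 ≤ 17, user value 9 + 12 + 13 = 34.
Best is A, S, F, and X with total user value 40.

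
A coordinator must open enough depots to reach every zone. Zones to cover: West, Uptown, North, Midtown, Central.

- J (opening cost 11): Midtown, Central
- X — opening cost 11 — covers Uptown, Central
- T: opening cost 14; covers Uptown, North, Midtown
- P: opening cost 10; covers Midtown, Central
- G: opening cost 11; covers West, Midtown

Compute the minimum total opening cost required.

This is a weighted set-cover instance.
Choose T, P, and G: together they cover West, Uptown, North, Midtown, Central — every zone.
Total opening cost: 14 + 10 + 11 = 35.
No cover costs less than 35.

35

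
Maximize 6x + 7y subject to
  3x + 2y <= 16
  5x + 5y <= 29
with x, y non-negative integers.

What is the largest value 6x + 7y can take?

The continuous relaxation peaks at (0, 5.8) with value 40.60; rounding to a feasible lattice point costs some objective.
(x,y)=(0,5): 3·0+2·5=10≤16, 5·0+5·5=25≤29, objective 35.
(x,y)=(1,4): 3·1+2·4=11≤16, 5·1+5·4=25≤29, objective 34.
(x,y)=(0,4): 3·0+2·4=8≤16, 5·0+5·4=20≤29, objective 28.
The best lattice point is (0,5), giving 35.

35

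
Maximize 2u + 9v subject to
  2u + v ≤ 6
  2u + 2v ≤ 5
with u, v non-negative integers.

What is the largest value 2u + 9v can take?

(u,v)=(0,2): 2·0+1·2=2≤6, 2·0+2·2=4≤5, objective 18.
(u,v)=(1,1): 2·1+1·1=3≤6, 2·1+2·1=4≤5, objective 11.
The best lattice point is (0,2), giving 18.

18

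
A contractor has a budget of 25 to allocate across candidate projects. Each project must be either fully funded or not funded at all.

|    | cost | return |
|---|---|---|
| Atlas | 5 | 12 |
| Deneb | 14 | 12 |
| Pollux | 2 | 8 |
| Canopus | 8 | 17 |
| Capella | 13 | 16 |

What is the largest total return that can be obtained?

41

Allowing fractional choices, the relaxed optimum would be about 49.3, but projects are indivisible.
Atlas + Pollux + Canopus: cost 5 + 2 + 8 = 15 ≤ 25, return 12 + 8 + 17 = 37.
Deneb + Pollux + Canopus: cost 14 + 2 + 8 = 24 ≤ 25, return 12 + 8 + 17 = 37.
Pollux + Canopus + Capella: cost 2 + 8 + 13 = 23 ≤ 25, return 8 + 17 + 16 = 41.
Best is Pollux, Canopus, and Capella with total return 41.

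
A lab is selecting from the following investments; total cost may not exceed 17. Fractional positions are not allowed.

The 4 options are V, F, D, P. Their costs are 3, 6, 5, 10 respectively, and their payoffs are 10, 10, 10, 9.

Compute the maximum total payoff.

This is an integer program with binary decision variables.
V + D: cost 3 + 5 = 8 ≤ 17, payoff 10 + 10 = 20.
V + F + D: cost 3 + 6 + 5 = 14 ≤ 17, payoff 10 + 10 + 10 = 30.
Best is V, F, and D with total payoff 30.

30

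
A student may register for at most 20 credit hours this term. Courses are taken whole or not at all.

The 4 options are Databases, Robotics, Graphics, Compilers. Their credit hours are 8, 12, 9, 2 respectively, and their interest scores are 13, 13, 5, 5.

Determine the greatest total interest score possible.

Allowing fractional choices, the relaxed optimum would be about 28.8, but courses are indivisible.
Databases + Graphics + Compilers: credit hours 8 + 9 + 2 = 19 ≤ 20, interest score 13 + 5 + 5 = 23.
Databases + Compilers: credit hours 8 + 2 = 10 ≤ 20, interest score 13 + 5 = 18.
Databases + Robotics: credit hours 8 + 12 = 20 ≤ 20, interest score 13 + 13 = 26.
Best is Databases and Robotics with total interest score 26.

26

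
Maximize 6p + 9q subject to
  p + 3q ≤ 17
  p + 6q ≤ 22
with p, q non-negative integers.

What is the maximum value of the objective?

102

(p,q)=(17,0): 1·17+3·0=17≤17, 1·17+6·0=17≤22, objective 102.
(p,q)=(16,0): 1·16+3·0=16≤17, 1·16+6·0=16≤22, objective 96.
No feasible integer point exceeds 102.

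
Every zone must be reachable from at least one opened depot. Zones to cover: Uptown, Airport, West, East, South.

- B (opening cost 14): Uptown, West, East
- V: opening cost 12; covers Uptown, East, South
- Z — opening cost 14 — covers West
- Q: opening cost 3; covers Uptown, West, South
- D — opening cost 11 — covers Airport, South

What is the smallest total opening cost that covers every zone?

25

The greedy cost-per-new-zone heuristic would pick Q, D, and V for 26, but a cheaper cover exists.
Choose B and D: together they cover Uptown, Airport, West, East, South — every zone.
Total opening cost: 14 + 11 = 25.
No cover costs less than 25.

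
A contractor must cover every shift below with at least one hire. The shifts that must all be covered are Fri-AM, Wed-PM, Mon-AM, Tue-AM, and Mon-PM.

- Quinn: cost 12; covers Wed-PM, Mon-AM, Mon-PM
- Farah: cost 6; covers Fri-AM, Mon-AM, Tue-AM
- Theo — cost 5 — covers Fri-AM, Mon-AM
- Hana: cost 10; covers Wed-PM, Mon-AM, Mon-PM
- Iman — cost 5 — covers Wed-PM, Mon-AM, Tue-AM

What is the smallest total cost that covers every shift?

The greedy cost-per-new-shift heuristic would pick Iman, Theo, and Hana for 20, but a cheaper cover exists.
Choose Farah and Hana: together they cover Fri-AM, Wed-PM, Mon-AM, Tue-AM, Mon-PM — every shift.
Total cost: 6 + 10 = 16.
No cover costs less than 16.

16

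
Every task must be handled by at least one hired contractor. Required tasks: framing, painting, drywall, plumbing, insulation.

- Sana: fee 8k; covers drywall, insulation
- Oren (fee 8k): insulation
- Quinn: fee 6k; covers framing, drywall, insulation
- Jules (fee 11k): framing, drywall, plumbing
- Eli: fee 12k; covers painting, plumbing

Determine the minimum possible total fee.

18

Choose Quinn and Eli: together they cover framing, painting, drywall, plumbing, insulation — every task.
Total fee: 6 + 12 = 18.
No cover costs less than 18.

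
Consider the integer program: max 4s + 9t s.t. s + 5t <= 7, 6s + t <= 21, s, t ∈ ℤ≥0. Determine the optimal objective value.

17

(s,t)=(2,1): 1·2+5·1=7≤7, 6·2+1·1=13≤21, objective 17.
(s,t)=(1,1): 1·1+5·1=6≤7, 6·1+1·1=7≤21, objective 13.
(s,t)=(3,0): 1·3+5·0=3≤7, 6·3+1·0=18≤21, objective 12.
(s,t)=(2,0): 1·2+5·0=2≤7, 6·2+1·0=12≤21, objective 8.
No feasible integer point exceeds 17.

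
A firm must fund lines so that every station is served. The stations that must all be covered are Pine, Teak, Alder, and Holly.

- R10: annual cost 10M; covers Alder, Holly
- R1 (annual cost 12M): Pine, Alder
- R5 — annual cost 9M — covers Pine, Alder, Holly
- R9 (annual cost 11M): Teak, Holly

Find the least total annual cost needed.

Choose R5 and R9: together they cover Pine, Teak, Alder, Holly — every station.
Total annual cost: 9 + 11 = 20.
No cover costs less than 20.

20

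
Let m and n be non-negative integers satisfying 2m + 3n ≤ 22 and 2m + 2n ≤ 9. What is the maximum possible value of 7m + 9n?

36

Relaxing integrality, the LP optimum is 40.50 at (m,n) = (0, 4.5), which is not an integer point.
(m,n)=(0,4): 2·0+3·4=12≤22, 2·0+2·4=8≤9, objective 36.
(m,n)=(1,3): 2·1+3·3=11≤22, 2·1+2·3=8≤9, objective 34.
(m,n)=(0,3): 2·0+3·3=9≤22, 2·0+2·3=6≤9, objective 27.
The best lattice point is (0,4), giving 36.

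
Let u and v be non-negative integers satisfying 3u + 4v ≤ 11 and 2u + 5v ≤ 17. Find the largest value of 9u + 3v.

27

The continuous relaxation peaks at (3.67, 0) with value 33.00; rounding to a feasible lattice point costs some objective.
(u,v)=(3,0): 3·3+4·0=9≤11, 2·3+5·0=6≤17, objective 27.
(u,v)=(2,1): 3·2+4·1=10≤11, 2·2+5·1=9≤17, objective 21.
(u,v)=(2,0): 3·2+4·0=6≤11, 2·2+5·0=4≤17, objective 18.
The best lattice point is (3,0), giving 27.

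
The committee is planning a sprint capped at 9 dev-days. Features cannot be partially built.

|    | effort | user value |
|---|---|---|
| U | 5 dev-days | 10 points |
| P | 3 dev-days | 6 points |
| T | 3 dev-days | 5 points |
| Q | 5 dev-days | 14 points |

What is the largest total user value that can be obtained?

This is a 0-1 knapsack instance.
T + Q: effort 3 + 5 = 8 ≤ 9, user value 5 + 14 = 19.
P + Q: effort 3 + 5 = 8 ≤ 9, user value 6 + 14 = 20.
Best is P and Q with total user value 20.

20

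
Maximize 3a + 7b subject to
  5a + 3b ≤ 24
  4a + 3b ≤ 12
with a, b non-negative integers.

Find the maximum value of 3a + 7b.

(a,b)=(0,4): 5·0+3·4=12≤24, 4·0+3·4=12≤12, objective 28.
(a,b)=(0,3): 5·0+3·3=9≤24, 4·0+3·3=9≤12, objective 21.
No feasible integer point exceeds 28.

28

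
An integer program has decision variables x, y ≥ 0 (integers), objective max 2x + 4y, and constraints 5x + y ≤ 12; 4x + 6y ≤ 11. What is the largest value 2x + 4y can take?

(x,y)=(1,1): 5·1+1·1=6≤12, 4·1+6·1=10≤11, objective 6.
(x,y)=(0,1): 5·0+1·1=1≤12, 4·0+6·1=6≤11, objective 4.
(x,y)=(2,0): 5·2+1·0=10≤12, 4·2+6·0=8≤11, objective 4.
The best lattice point is (1,1), giving 6.

6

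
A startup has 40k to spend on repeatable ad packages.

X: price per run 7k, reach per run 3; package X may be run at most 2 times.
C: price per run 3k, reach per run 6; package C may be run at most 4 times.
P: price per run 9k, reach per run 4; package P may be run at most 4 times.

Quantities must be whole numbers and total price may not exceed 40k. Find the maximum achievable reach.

36

C has the best ratio (6/3); taking only C gives at most 4×6 = 24 (stopped by the supply cap of 4).
Mixing does better — 4×C and 3×P: price 39 ≤ 40, reach 4·6 + 3·4 = 36.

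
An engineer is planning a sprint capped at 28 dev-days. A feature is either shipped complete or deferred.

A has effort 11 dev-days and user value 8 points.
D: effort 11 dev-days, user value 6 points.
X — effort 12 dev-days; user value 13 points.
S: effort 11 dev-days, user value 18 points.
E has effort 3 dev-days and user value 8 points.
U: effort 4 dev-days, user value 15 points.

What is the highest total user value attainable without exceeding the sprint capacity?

Allowing fractional choices, the relaxed optimum would be about 51.8, but features are indivisible.
S + E + U: effort 11 + 3 + 4 = 18 ≤ 28, user value 18 + 8 + 15 = 41.
X + S + U: effort 12 + 11 + 4 = 27 ≤ 28, user value 13 + 18 + 15 = 46.
A + S + U: effort 11 + 11 + 4 = 26 ≤ 28, user value 8 + 18 + 15 = 41.
Best is X, S, and U with total user value 46.

46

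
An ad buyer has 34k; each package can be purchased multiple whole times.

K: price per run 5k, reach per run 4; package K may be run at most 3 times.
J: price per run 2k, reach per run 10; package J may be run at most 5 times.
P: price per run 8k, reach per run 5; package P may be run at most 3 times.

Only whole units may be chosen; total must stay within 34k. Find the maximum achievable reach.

67

This is a bounded integer knapsack.
J has the best ratio (10/2); taking only J gives at most 5×10 = 50 (stopped by the supply cap of 5).
Mixing does better — 3×K, 5×J, and 1×P: price 33 ≤ 34, reach 3·4 + 5·10 + 1·5 = 67.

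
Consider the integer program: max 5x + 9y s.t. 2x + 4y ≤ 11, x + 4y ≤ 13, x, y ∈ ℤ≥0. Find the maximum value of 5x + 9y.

25

The continuous relaxation peaks at (5.5, 0) with value 27.50; rounding to a feasible lattice point costs some objective.
(x,y)=(5,0): 2·5+4·0=10≤11, 1·5+4·0=5≤13, objective 25.
(x,y)=(4,0): 2·4+4·0=8≤11, 1·4+4·0=4≤13, objective 20.
No feasible integer point exceeds 25.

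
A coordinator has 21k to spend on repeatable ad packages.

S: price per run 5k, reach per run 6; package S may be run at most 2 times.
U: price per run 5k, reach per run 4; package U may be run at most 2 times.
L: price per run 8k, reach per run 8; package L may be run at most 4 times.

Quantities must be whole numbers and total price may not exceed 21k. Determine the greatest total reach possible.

Take 1×S and 2×L: price 21 ≤ 21, reach 1·6 + 2·8 = 22.
No other integer combination yields more.

22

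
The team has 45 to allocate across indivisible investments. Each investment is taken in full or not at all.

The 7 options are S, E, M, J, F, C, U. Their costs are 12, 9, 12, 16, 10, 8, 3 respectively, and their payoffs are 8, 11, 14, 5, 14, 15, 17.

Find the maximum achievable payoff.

71

E + M + F + C + U: cost 9 + 12 + 10 + 8 + 3 = 42 ≤ 45, payoff 11 + 14 + 14 + 15 + 17 = 71.
S + M + F + C + U: cost 12 + 12 + 10 + 8 + 3 = 45 ≤ 45, payoff 8 + 14 + 14 + 15 + 17 = 68.
Best is E, M, F, C, and U with total payoff 71.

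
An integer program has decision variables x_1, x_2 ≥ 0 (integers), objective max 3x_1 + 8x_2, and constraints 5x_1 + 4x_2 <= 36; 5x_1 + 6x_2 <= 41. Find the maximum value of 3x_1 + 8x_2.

51

(x_1,x_2)=(1,6) is feasible, giving 51.
(x_1,x_2)=(0,6) is feasible, giving 48.
(x_1,x_2)=(2,5) is feasible, giving 46.
No feasible integer point exceeds 51.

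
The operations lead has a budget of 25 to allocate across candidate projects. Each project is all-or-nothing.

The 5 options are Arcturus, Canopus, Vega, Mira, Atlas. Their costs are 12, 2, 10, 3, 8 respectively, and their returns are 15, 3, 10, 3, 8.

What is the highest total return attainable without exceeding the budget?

29

This is an integer program with binary decision variables.
Arcturus + Canopus + Mira + Atlas: cost 12 + 2 + 3 + 8 = 25 ≤ 25, return 15 + 3 + 3 + 8 = 29.
Arcturus + Canopus + Vega: cost 12 + 2 + 10 = 24 ≤ 25, return 15 + 3 + 10 = 28.
Arcturus + Vega + Mira: cost 12 + 10 + 3 = 25 ≤ 25, return 15 + 10 + 3 = 28.
Best is Arcturus, Canopus, Mira, and Atlas with total return 29.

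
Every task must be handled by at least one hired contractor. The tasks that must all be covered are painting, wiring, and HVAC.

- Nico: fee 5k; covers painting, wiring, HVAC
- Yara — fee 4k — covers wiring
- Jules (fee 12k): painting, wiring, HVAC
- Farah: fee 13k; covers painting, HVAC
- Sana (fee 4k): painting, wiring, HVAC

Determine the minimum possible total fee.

This is an integer covering problem.
Sana alone covers painting, wiring, HVAC — every task.
Total fee: 4.

4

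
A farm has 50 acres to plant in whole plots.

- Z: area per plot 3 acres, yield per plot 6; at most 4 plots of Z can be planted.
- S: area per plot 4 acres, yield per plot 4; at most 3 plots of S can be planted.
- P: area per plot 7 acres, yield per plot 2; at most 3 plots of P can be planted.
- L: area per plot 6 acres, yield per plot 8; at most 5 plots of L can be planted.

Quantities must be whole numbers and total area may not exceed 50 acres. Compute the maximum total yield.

72

Take 4×Z, 2×S, and 5×L: area 50 ≤ 50, yield 4·6 + 2·4 + 5·8 = 72.
Z has the best ratio (6/3) and is taken to its limit of 4; remaining capacity is filled optimally with the others.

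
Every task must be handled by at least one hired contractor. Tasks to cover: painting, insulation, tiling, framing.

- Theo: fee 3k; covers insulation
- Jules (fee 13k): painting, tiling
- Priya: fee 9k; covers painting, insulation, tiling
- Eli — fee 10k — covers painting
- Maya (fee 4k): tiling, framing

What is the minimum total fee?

The greedy cost-per-new-task heuristic would pick Maya, Theo, and Priya for 16, but a cheaper cover exists.
Choose Priya and Maya: together they cover painting, insulation, tiling, framing — every task.
Total fee: 9 + 4 = 13.
No cover costs less than 13.

13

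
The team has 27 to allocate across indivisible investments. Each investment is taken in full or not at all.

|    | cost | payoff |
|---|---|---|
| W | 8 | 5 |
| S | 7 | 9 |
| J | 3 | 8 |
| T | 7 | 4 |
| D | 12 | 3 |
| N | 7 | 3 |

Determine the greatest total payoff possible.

Treat it as a binary knapsack problem.
Take W, S, J, and T: cost 8 + 7 + 3 + 7 = 25 ≤ 27, payoff 5 + 9 + 8 + 4 = 26.
No other feasible combination does better.

26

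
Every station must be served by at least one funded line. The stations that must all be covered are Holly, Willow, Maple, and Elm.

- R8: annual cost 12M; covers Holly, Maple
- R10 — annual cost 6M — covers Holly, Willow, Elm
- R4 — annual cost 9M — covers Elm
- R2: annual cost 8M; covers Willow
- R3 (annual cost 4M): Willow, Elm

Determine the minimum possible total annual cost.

This is an integer covering problem.
The greedy cost-per-new-station heuristic would pick R10 and R8 for 18, but a cheaper cover exists.
Choose R8 and R3: together they cover Holly, Willow, Maple, Elm — every station.
Total annual cost: 12 + 4 = 16.
No cover costs less than 16.

16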